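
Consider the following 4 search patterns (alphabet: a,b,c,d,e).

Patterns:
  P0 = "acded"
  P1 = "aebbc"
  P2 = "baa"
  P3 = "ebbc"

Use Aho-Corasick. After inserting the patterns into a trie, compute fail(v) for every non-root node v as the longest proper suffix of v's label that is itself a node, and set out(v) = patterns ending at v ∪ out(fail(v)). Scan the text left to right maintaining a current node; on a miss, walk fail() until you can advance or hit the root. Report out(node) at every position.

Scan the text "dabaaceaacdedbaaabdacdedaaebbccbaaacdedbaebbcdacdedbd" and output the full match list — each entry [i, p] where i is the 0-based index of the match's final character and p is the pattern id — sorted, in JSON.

Build automaton:
Trie (insert patterns):
  0='ε' goto a→1 b→10 e→13
  1='a' goto c→2 e→6
  2='ac' goto d→3
  3='acd' goto e→4
  4='acde' goto d→5
  5='acded' goto ·  ←P0
  6='ae' goto b→7
  7='aeb' goto b→8
  8='aebb' goto c→9
  9='aebbc' goto ·  ←P1
  10='b' goto a→11
  11='ba' goto a→12
  12='baa' goto ·  ←P2
  13='e' goto b→14
  14='eb' goto b→15
  15='ebb' goto c→16
  16='ebbc' goto ·  ←P3

BFS fail/out derivation:
  fail(1) 'a': from fail(0)=0 chase 'a': 0 ⇒ 0;  out=∅∪out(0)=∅
  fail(10) 'b': from fail(0)=0 chase 'b': 0 ⇒ 0;  out=∅∪out(0)=∅
  fail(13) 'e': from fail(0)=0 chase 'e': 0 ⇒ 0;  out=∅∪out(0)=∅
  fail(2) 'ac': from fail(1)=0 chase 'c': 0 ⇒ 0;  out=∅∪out(0)=∅
  fail(6) 'ae': from fail(1)=0 chase 'e': 0 ⇒ 13;  out=∅∪out(13)=∅
  fail(11) 'ba': from fail(10)=0 chase 'a': 0 ⇒ 1;  out=∅∪out(1)=∅
  fail(14) 'eb': from fail(13)=0 chase 'b': 0 ⇒ 10;  out=∅∪out(10)=∅
  fail(3) 'acd': from fail(2)=0 chase 'd': 0 ⇒ 0;  out=∅∪out(0)=∅
  fail(7) 'aeb': from fail(6)=13 chase 'b': 13 ⇒ 14;  out=∅∪out(14)=∅
  fail(12) 'baa': from fail(11)=1 chase 'a': 1→0 ⇒ 1;  out={2}∪out(1)={2}
  fail(15) 'ebb': from fail(14)=10 chase 'b': 10→0 ⇒ 10;  out=∅∪out(10)=∅
  fail(4) 'acde': from fail(3)=0 chase 'e': 0 ⇒ 13;  out=∅∪out(13)=∅
  fail(8) 'aebb': from fail(7)=14 chase 'b': 14 ⇒ 15;  out=∅∪out(15)=∅
  fail(16) 'ebbc': from fail(15)=10 chase 'c': 10→0 ⇒ 0;  out={3}∪out(0)={3}
  fail(5) 'acded': from fail(4)=13 chase 'd': 13→0 ⇒ 0;  out={0}∪out(0)={0}
  fail(9) 'aebbc': from fail(8)=15 chase 'c': 15 ⇒ 16;  out={1}∪out(16)={1,3}

Run:
i=0 'd': node 0→0
i=1 'a': node 0→1
i=2 'b': node 1→10 (fail-walked)
i=3 'a': node 10→11
i=4 'a': node 11→12  emit P2@[2:4]
i=5 'c': node 12→2 (fail-walked)
i=6 'e': node 2→13 (fail-walked)
i=7 'a': node 13→1 (fail-walked)
i=8 'a': node 1→1 (fail-walked)
i=9 'c': node 1→2
i=10 'd': node 2→3
i=11 'e': node 3→4
i=12 'd': node 4→5  emit P0@[8:12]
i=13 'b': node 5→10 (fail-walked)
i=14 'a': node 10→11
i=15 'a': node 11→12  emit P2@[13:15]
i=16 'a': node 12→1 (fail-walked)
i=17 'b': node 1→10 (fail-walked)
i=18 'd': node 10→0 (fail-walked)
i=19 'a': node 0→1
i=20 'c': node 1→2
i=21 'd': node 2→3
i=22 'e': node 3→4
i=23 'd': node 4→5  emit P0@[19:23]
i=24 'a': node 5→1 (fail-walked)
i=25 'a': node 1→1 (fail-walked)
i=26 'e': node 1→6
i=27 'b': node 6→7
i=28 'b': node 7→8
i=29 'c': node 8→9  emit P1@[25:29],P3@[26:29]
i=30 'c': node 9→0 (fail-walked)
i=31 'b': node 0→10
i=32 'a': node 10→11
i=33 'a': node 11→12  emit P2@[31:33]
i=34 'a': node 12→1 (fail-walked)
i=35 'c': node 1→2
i=36 'd': node 2→3
i=37 'e': node 3→4
i=38 'd': node 4→5  emit P0@[34:38]
i=39 'b': node 5→10 (fail-walked)
i=40 'a': node 10→11
i=41 'e': node 11→6 (fail-walked)
i=42 'b': node 6→7
i=43 'b': node 7→8
i=44 'c': node 8→9  emit P1@[40:44],P3@[41:44]
i=45 'd': node 9→0 (fail-walked)
i=46 'a': node 0→1
i=47 'c': node 1→2
i=48 'd': node 2→3
i=49 'e': node 3→4
i=50 'd': node 4→5  emit P0@[46:50]
i=51 'b': node 5→10 (fail-walked)
i=52 'd': node 10→0 (fail-walked)

Result: [[4,2],[12,0],[15,2],[23,0],[29,1],[29,3],[33,2],[38,0],[44,1],[44,3],[50,0]]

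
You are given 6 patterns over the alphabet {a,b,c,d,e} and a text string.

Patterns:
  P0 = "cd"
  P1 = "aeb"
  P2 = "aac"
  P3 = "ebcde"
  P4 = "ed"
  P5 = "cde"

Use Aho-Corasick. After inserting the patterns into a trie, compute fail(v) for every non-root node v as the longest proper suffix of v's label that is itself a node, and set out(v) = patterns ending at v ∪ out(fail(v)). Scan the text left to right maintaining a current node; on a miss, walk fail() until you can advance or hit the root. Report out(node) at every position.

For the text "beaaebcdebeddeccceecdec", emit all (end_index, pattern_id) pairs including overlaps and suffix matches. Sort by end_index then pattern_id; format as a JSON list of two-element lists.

Build automaton:
Trie (insert patterns):
  n0 'ε': a→3 c→1 e→8
  n1 'c': d→2
  n2 'cd': e→14  [P0 ends]
  n3 'a': a→6 e→4
  n4 'ae': b→5
  n5 'aeb': ·  [P1 ends]
  n6 'aa': c→7
  n7 'aac': ·  [P2 ends]
  n8 'e': b→9 d→13
  n9 'eb': c→10
  n10 'ebc': d→11
  n11 'ebcd': e→12
  n12 'ebcde': ·  [P3 ends]
  n13 'ed': ·  [P4 ends]
  n14 'cde': ·  [P5 ends]

Failure links (BFS by depth):
  fail(1) 'c': from fail(0)=0 chase 'c': 0 ⇒ 0;  out=∅∪out(0)=∅
  fail(3) 'a': from fail(0)=0 chase 'a': 0 ⇒ 0;  out=∅∪out(0)=∅
  fail(8) 'e': from fail(0)=0 chase 'e': 0 ⇒ 0;  out=∅∪out(0)=∅
  fail(2) 'cd': from fail(1)=0 chase 'd': 0 ⇒ 0;  out={0}∪out(0)={0}
  fail(4) 'ae': from fail(3)=0 chase 'e': 0 ⇒ 8;  out=∅∪out(8)=∅
  fail(6) 'aa': from fail(3)=0 chase 'a': 0 ⇒ 3;  out=∅∪out(3)=∅
  fail(9) 'eb': from fail(8)=0 chase 'b': 0 ⇒ 0;  out=∅∪out(0)=∅
  fail(13) 'ed': from fail(8)=0 chase 'd': 0 ⇒ 0;  out={4}∪out(0)={4}
  fail(5) 'aeb': from fail(4)=8 chase 'b': 8 ⇒ 9;  out={1}∪out(9)={1}
  fail(7) 'aac': from fail(6)=3 chase 'c': 3→0 ⇒ 1;  out={2}∪out(1)={2}
  fail(10) 'ebc': from fail(9)=0 chase 'c': 0 ⇒ 1;  out=∅∪out(1)=∅
  fail(14) 'cde': from fail(2)=0 chase 'e': 0 ⇒ 8;  out={5}∪out(8)={5}
  fail(11) 'ebcd': from fail(10)=1 chase 'd': 1 ⇒ 2;  out=∅∪out(2)={0}
  fail(12) 'ebcde': from fail(11)=2 chase 'e': 2 ⇒ 14;  out={3}∪out(14)={3,5}

Run:
[0] read 'b'  n0⇒n0
[1] read 'e'  n0⇒n8
[2] read 'a'  n8⇒n3 (via fail)
[3] read 'a'  n3⇒n6
[4] read 'e'  n6⇒n4 (via fail)
[5] read 'b'  n4⇒n5  → match P1@[3:5]
[6] read 'c'  n5⇒n10 (via fail)
[7] read 'd'  n10⇒n11  → match P0@[6:7]
[8] read 'e'  n11⇒n12  → match P3@[4:8],P5@[6:8]
[9] read 'b'  n12⇒n9 (via fail)
[10] read 'e'  n9⇒n8 (via fail)
[11] read 'd'  n8⇒n13  → match P4@[10:11]
[12] read 'd'  n13⇒n0 (via fail)
[13] read 'e'  n0⇒n8
[14] read 'c'  n8⇒n1 (via fail)
[15] read 'c'  n1⇒n1 (via fail)
[16] read 'c'  n1⇒n1 (via fail)
[17] read 'e'  n1⇒n8 (via fail)
[18] read 'e'  n8⇒n8 (via fail)
[19] read 'c'  n8⇒n1 (via fail)
[20] read 'd'  n1⇒n2  → match P0@[19:20]
[21] read 'e'  n2⇒n14  → match P5@[19:21]
[22] read 'c'  n14⇒n1 (via fail)

Result: [[5,1],[7,0],[8,3],[8,5],[11,4],[20,0],[21,5]]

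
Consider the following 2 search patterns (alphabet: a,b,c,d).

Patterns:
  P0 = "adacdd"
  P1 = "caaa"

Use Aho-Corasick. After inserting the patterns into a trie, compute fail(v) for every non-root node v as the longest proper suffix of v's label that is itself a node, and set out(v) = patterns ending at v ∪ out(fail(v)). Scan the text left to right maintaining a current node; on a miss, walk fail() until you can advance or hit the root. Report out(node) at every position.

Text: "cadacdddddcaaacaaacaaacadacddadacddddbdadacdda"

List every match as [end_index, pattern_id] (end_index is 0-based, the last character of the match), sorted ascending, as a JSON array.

Build:
Trie nodes:
  n0 'ε': a→1 c→7
  n1 'a': d→2
  n2 'ad': a→3
  n3 'ada': c→4
  n4 'adac': d→5
  n5 'adacd': d→6
  n6 'adacdd': ·  ←P0
  n7 'c': a→8
  n8 'ca': a→9
  n9 'caa': a→10
  n10 'caaa': ·  ←P1

BFS fail/out derivation:
  fail(1) 'a': from fail(0)=0 chase 'a': 0 ⇒ 0;  out=∅∪out(0)=∅
  fail(7) 'c': from fail(0)=0 chase 'c': 0 ⇒ 0;  out=∅∪out(0)=∅
  fail(2) 'ad': from fail(1)=0 chase 'd': 0 ⇒ 0;  out=∅∪out(0)=∅
  fail(8) 'ca': from fail(7)=0 chase 'a': 0 ⇒ 1;  out=∅∪out(1)=∅
  fail(3) 'ada': from fail(2)=0 chase 'a': 0 ⇒ 1;  out=∅∪out(1)=∅
  fail(9) 'caa': from fail(8)=1 chase 'a': 1→0 ⇒ 1;  out=∅∪out(1)=∅
  fail(4) 'adac': from fail(3)=1 chase 'c': 1→0 ⇒ 7;  out=∅∪out(7)=∅
  fail(10) 'caaa': from fail(9)=1 chase 'a': 1→0 ⇒ 1;  out={1}∪out(1)={1}
  fail(5) 'adacd': from fail(4)=7 chase 'd': 7→0 ⇒ 0;  out=∅∪out(0)=∅
  fail(6) 'adacdd': from fail(5)=0 chase 'd': 0 ⇒ 0;  out={0}∪out(0)={0}

Text stream:
pos 0 'c': at 7
pos 1 'a': at 8
pos 2 'd': at 2 (fail-walked)
pos 3 'a': at 3
pos 4 'c': at 4
pos 5 'd': at 5
pos 6 'd': at 6  → match P0@[1:6]
pos 7 'd': at 0 (fail-walked)
pos 8 'd': at 0
pos 9 'd': at 0
pos 10 'c': at 7
pos 11 'a': at 8
pos 12 'a': at 9
pos 13 'a': at 10  → match P1@[10:13]
pos 14 'c': at 7 (fail-walked)
pos 15 'a': at 8
pos 16 'a': at 9
pos 17 'a': at 10  → match P1@[14:17]
pos 18 'c': at 7 (fail-walked)
pos 19 'a': at 8
pos 20 'a': at 9
pos 21 'a': at 10  → match P1@[18:21]
pos 22 'c': at 7 (fail-walked)
pos 23 'a': at 8
pos 24 'd': at 2 (fail-walked)
pos 25 'a': at 3
pos 26 'c': at 4
pos 27 'd': at 5
pos 28 'd': at 6  → match P0@[23:28]
pos 29 'a': at 1 (fail-walked)
pos 30 'd': at 2
pos 31 'a': at 3
pos 32 'c': at 4
pos 33 'd': at 5
pos 34 'd': at 6  → match P0@[29:34]
pos 35 'd': at 0 (fail-walked)
pos 36 'd': at 0
pos 37 'b': at 0
pos 38 'd': at 0
pos 39 'a': at 1
pos 40 'd': at 2
pos 41 'a': at 3
pos 42 'c': at 4
pos 43 'd': at 5
pos 44 'd': at 6  → match P0@[39:44]
pos 45 'a': at 1 (fail-walked)

Result: [[6,0],[13,1],[17,1],[21,1],[28,0],[34,0],[44,0]]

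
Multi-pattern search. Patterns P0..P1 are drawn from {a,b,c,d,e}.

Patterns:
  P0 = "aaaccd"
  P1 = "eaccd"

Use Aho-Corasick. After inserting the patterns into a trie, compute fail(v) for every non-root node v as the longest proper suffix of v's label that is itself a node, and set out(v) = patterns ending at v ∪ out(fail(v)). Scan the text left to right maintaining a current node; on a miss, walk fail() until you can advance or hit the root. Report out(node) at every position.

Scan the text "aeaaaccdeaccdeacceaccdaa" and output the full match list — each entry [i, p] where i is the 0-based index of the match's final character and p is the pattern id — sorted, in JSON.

Build:
Trie (insert patterns):
  n0 'ε': a→1 e→7
  n1 'a': a→2
  n2 'aa': a→3
  n3 'aaa': c→4
  n4 'aaac': c→5
  n5 'aaacc': d→6
  n6 'aaaccd': ·  ←P0
  n7 'e': a→8
  n8 'ea': c→9
  n9 'eac': c→10
  n10 'eacc': d→11
  n11 'eaccd': ·  ←P1

Failure links (BFS by depth):
  fail(1) 'a': from fail(0)=0 chase 'a': 0 ⇒ 0;  out=∅∪out(0)=∅
  fail(7) 'e': from fail(0)=0 chase 'e': 0 ⇒ 0;  out=∅∪out(0)=∅
  fail(2) 'aa': from fail(1)=0 chase 'a': 0 ⇒ 1;  out=∅∪out(1)=∅
  fail(8) 'ea': from fail(7)=0 chase 'a': 0 ⇒ 1;  out=∅∪out(1)=∅
  fail(3) 'aaa': from fail(2)=1 chase 'a': 1 ⇒ 2;  out=∅∪out(2)=∅
  fail(9) 'eac': from fail(8)=1 chase 'c': 1→0 ⇒ 0;  out=∅∪out(0)=∅
  fail(4) 'aaac': from fail(3)=2 chase 'c': 2→1→0 ⇒ 0;  out=∅∪out(0)=∅
  fail(10) 'eacc': from fail(9)=0 chase 'c': 0 ⇒ 0;  out=∅∪out(0)=∅
  fail(5) 'aaacc': from fail(4)=0 chase 'c': 0 ⇒ 0;  out=∅∪out(0)=∅
  fail(11) 'eaccd': from fail(10)=0 chase 'd': 0 ⇒ 0;  out={1}∪out(0)={1}
  fail(6) 'aaaccd': from fail(5)=0 chase 'd': 0 ⇒ 0;  out={0}∪out(0)={0}

Text stream:
pos 0 'a': at 1
pos 1 'e': at 7 (fail-walked)
pos 2 'a': at 8
pos 3 'a': at 2 (fail-walked)
pos 4 'a': at 3
pos 5 'c': at 4
pos 6 'c': at 5
pos 7 'd': at 6  ** P0@[2:7]
pos 8 'e': at 7 (fail-walked)
pos 9 'a': at 8
pos 10 'c': at 9
pos 11 'c': at 10
pos 12 'd': at 11  ** P1@[8:12]
pos 13 'e': at 7 (fail-walked)
pos 14 'a': at 8
pos 15 'c': at 9
pos 16 'c': at 10
pos 17 'e': at 7 (fail-walked)
pos 18 'a': at 8
pos 19 'c': at 9
pos 20 'c': at 10
pos 21 'd': at 11  ** P1@[17:21]
pos 22 'a': at 1 (fail-walked)
pos 23 'a': at 2

Matches: [[7,0],[12,1],[21,1]]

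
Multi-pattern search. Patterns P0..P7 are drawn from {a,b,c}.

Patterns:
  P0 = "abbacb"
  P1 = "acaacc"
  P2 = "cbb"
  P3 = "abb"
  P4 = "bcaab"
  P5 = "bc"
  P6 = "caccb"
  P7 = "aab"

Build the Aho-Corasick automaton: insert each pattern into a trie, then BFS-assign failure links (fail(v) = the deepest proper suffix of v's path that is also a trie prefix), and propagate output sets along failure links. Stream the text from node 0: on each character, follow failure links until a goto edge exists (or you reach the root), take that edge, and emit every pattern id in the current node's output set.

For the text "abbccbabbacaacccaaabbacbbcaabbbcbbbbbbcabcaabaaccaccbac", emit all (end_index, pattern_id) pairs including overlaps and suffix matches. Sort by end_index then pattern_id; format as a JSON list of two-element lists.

Construct AC machine:
Trie nodes:
  n0 'ε': a→1 b→15 c→12
  n1 'a': a→24 b→2 c→7
  n2 'ab': b→3
  n3 'abb': a→4  ←P3
  n4 'abba': c→5
  n5 'abbac': b→6
  n6 'abbacb': ·  ←P0
  n7 'ac': a→8
  n8 'aca': a→9
  n9 'acaa': c→10
  n10 'acaac': c→11
  n11 'acaacc': ·  ←P1
  n12 'c': a→20 b→13
  n13 'cb': b→14
  n14 'cbb': ·  ←P2
  n15 'b': c→16
  n16 'bc': a→17  ←P5
  n17 'bca': a→18
  n18 'bcaa': b→19
  n19 'bcaab': ·  ←P4
  n20 'ca': c→21
  n21 'cac': c→22
  n22 'cacc': b→23
  n23 'caccb': ·  ←P6
  n24 'aa': b→25
  n25 'aab': ·  ←P7

Failure links (BFS by depth):
  n1('a'): parent n0 fail=0; on 'a' 0 → fail=0;  out ∅∪∅=∅
  n12('c'): parent n0 fail=0; on 'c' 0 → fail=0;  out ∅∪∅=∅
  n15('b'): parent n0 fail=0; on 'b' 0 → fail=0;  out ∅∪∅=∅
  n2('ab'): parent n1 fail=0; on 'b' 0 → fail=15;  out ∅∪∅=∅
  n7('ac'): parent n1 fail=0; on 'c' 0 → fail=12;  out ∅∪∅=∅
  n13('cb'): parent n12 fail=0; on 'b' 0 → fail=15;  out ∅∪∅=∅
  n16('bc'): parent n15 fail=0; on 'c' 0 → fail=12;  out {5}∪∅={5}
  n20('ca'): parent n12 fail=0; on 'a' 0 → fail=1;  out ∅∪∅=∅
  n24('aa'): parent n1 fail=0; on 'a' 0 → fail=1;  out ∅∪∅=∅
  n3('abb'): parent n2 fail=15; on 'b' 15→0 → fail=15;  out {3}∪∅={3}
  n8('aca'): parent n7 fail=12; on 'a' 12 → fail=20;  out ∅∪∅=∅
  n14('cbb'): parent n13 fail=15; on 'b' 15→0 → fail=15;  out {2}∪∅={2}
  n17('bca'): parent n16 fail=12; on 'a' 12 → fail=20;  out ∅∪∅=∅
  n21('cac'): parent n20 fail=1; on 'c' 1 → fail=7;  out ∅∪∅=∅
  n25('aab'): parent n24 fail=1; on 'b' 1 → fail=2;  out {7}∪∅={7}
  n4('abba'): parent n3 fail=15; on 'a' 15→0 → fail=1;  out ∅∪∅=∅
  n9('acaa'): parent n8 fail=20; on 'a' 20→1 → fail=24;  out ∅∪∅=∅
  n18('bcaa'): parent n17 fail=20; on 'a' 20→1 → fail=24;  out ∅∪∅=∅
  n22('cacc'): parent n21 fail=7; on 'c' 7→12→0 → fail=12;  out ∅∪∅=∅
  n5('abbac'): parent n4 fail=1; on 'c' 1 → fail=7;  out ∅∪∅=∅
  n10('acaac'): parent n9 fail=24; on 'c' 24→1 → fail=7;  out ∅∪∅=∅
  n19('bcaab'): parent n18 fail=24; on 'b' 24 → fail=25;  out {4}∪{7}={4,7}
  n23('caccb'): parent n22 fail=12; on 'b' 12 → fail=13;  out {6}∪∅={6}
  n6('abbacb'): parent n5 fail=7; on 'b' 7→12 → fail=13;  out {0}∪∅={0}
  n11('acaacc'): parent n10 fail=7; on 'c' 7→12→0 → fail=12;  out {1}∪∅={1}

Text stream:
i=0 'a': node 0→1
i=1 'b': node 1→2
i=2 'b': node 2→3  emit P3@[0:2]
i=3 'c': node 3→16 (fail-walked)  emit P5@[2:3]
i=4 'c': node 16→12 (fail-walked)
i=5 'b': node 12→13
i=6 'a': node 13→1 (fail-walked)
i=7 'b': node 1→2
i=8 'b': node 2→3  emit P3@[6:8]
i=9 'a': node 3→4
i=10 'c': node 4→5
i=11 'a': node 5→8 (fail-walked)
i=12 'a': node 8→9
i=13 'c': node 9→10
i=14 'c': node 10→11  emit P1@[9:14]
i=15 'c': node 11→12 (fail-walked)
i=16 'a': node 12→20
i=17 'a': node 20→24 (fail-walked)
i=18 'a': node 24→24 (fail-walked)
i=19 'b': node 24→25  emit P7@[17:19]
i=20 'b': node 25→3 (fail-walked)  emit P3@[18:20]
i=21 'a': node 3→4
i=22 'c': node 4→5
i=23 'b': node 5→6  emit P0@[18:23]
i=24 'b': node 6→14 (fail-walked)  emit P2@[22:24]
i=25 'c': node 14→16 (fail-walked)  emit P5@[24:25]
i=26 'a': node 16→17
i=27 'a': node 17→18
i=28 'b': node 18→19  emit P4@[24:28],P7@[26:28]
i=29 'b': node 19→3 (fail-walked)  emit P3@[27:29]
i=30 'b': node 3→15 (fail-walked)
i=31 'c': node 15→16  emit P5@[30:31]
i=32 'b': node 16→13 (fail-walked)
i=33 'b': node 13→14  emit P2@[31:33]
i=34 'b': node 14→15 (fail-walked)
i=35 'b': node 15→15 (fail-walked)
i=36 'b': node 15→15 (fail-walked)
i=37 'b': node 15→15 (fail-walked)
i=38 'c': node 15→16  emit P5@[37:38]
i=39 'a': node 16→17
i=40 'b': node 17→2 (fail-walked)
i=41 'c': node 2→16 (fail-walked)  emit P5@[40:41]
i=42 'a': node 16→17
i=43 'a': node 17→18
i=44 'b': node 18→19  emit P4@[40:44],P7@[42:44]
i=45 'a': node 19→1 (fail-walked)
i=46 'a': node 1→24
i=47 'c': node 24→7 (fail-walked)
i=48 'c': node 7→12 (fail-walked)
i=49 'a': node 12→20
i=50 'c': node 20→21
i=51 'c': node 21→22
i=52 'b': node 22→23  emit P6@[48:52]
i=53 'a': node 23→1 (fail-walked)
i=54 'c': node 1→7

Result: [[2,3],[3,5],[8,3],[14,1],[19,7],[20,3],[23,0],[24,2],[25,5],[28,4],[28,7],[29,3],[31,5],[33,2],[38,5],[41,5],[44,4],[44,7],[52,6]]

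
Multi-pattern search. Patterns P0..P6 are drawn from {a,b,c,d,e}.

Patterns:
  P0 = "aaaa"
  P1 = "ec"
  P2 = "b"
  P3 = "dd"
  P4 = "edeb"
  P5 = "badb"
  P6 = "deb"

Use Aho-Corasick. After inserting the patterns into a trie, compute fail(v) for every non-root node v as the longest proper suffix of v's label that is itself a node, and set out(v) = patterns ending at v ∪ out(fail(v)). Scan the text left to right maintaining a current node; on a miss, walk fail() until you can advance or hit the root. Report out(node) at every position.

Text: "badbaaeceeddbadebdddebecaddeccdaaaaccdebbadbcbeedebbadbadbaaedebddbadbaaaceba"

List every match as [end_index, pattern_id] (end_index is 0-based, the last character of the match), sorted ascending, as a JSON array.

Construct AC machine:
Trie (insert patterns):
  n0 'ε': a→1 b→7 d→8 e→5
  n1 'a': a→2
  n2 'aa': a→3
  n3 'aaa': a→4
  n4 'aaaa': ·  [P0 ends]
  n5 'e': c→6 d→10
  n6 'ec': ·  [P1 ends]
  n7 'b': a→13  [P2 ends]
  n8 'd': d→9 e→16
  n9 'dd': ·  [P3 ends]
  n10 'ed': e→11
  n11 'ede': b→12
  n12 'edeb': ·  [P4 ends]
  n13 'ba': d→14
  n14 'bad': b→15
  n15 'badb': ·  [P5 ends]
  n16 'de': b→17
  n17 'deb': ·  [P6 ends]

Failure links (BFS by depth):
  fail(1) 'a': from fail(0)=0 chase 'a': 0 ⇒ 0;  out=∅∪out(0)=∅
  fail(5) 'e': from fail(0)=0 chase 'e': 0 ⇒ 0;  out=∅∪out(0)=∅
  fail(7) 'b': from fail(0)=0 chase 'b': 0 ⇒ 0;  out={2}∪out(0)={2}
  fail(8) 'd': from fail(0)=0 chase 'd': 0 ⇒ 0;  out=∅∪out(0)=∅
  fail(2) 'aa': from fail(1)=0 chase 'a': 0 ⇒ 1;  out=∅∪out(1)=∅
  fail(6) 'ec': from fail(5)=0 chase 'c': 0 ⇒ 0;  out={1}∪out(0)={1}
  fail(9) 'dd': from fail(8)=0 chase 'd': 0 ⇒ 8;  out={3}∪out(8)={3}
  fail(10) 'ed': from fail(5)=0 chase 'd': 0 ⇒ 8;  out=∅∪out(8)=∅
  fail(13) 'ba': from fail(7)=0 chase 'a': 0 ⇒ 1;  out=∅∪out(1)=∅
  fail(16) 'de': from fail(8)=0 chase 'e': 0 ⇒ 5;  out=∅∪out(5)=∅
  fail(3) 'aaa': from fail(2)=1 chase 'a': 1 ⇒ 2;  out=∅∪out(2)=∅
  fail(11) 'ede': from fail(10)=8 chase 'e': 8 ⇒ 16;  out=∅∪out(16)=∅
  fail(14) 'bad': from fail(13)=1 chase 'd': 1→0 ⇒ 8;  out=∅∪out(8)=∅
  fail(17) 'deb': from fail(16)=5 chase 'b': 5→0 ⇒ 7;  out={6}∪out(7)={2,6}
  fail(4) 'aaaa': from fail(3)=2 chase 'a': 2 ⇒ 3;  out={0}∪out(3)={0}
  fail(12) 'edeb': from fail(11)=16 chase 'b': 16 ⇒ 17;  out={4}∪out(17)={2,4,6}
  fail(15) 'badb': from fail(14)=8 chase 'b': 8→0 ⇒ 7;  out={5}∪out(7)={2,5}

Text stream:
pos 0 'b': at 7  emit P2@[0:0]
pos 1 'a': at 13
pos 2 'd': at 14
pos 3 'b': at 15  emit P2@[3:3],P5@[0:3]
pos 4 'a': at 13 (fail-walked)
pos 5 'a': at 2 (fail-walked)
pos 6 'e': at 5 (fail-walked)
pos 7 'c': at 6  emit P1@[6:7]
pos 8 'e': at 5 (fail-walked)
pos 9 'e': at 5 (fail-walked)
pos 10 'd': at 10
pos 11 'd': at 9 (fail-walked)  emit P3@[10:11]
pos 12 'b': at 7 (fail-walked)  emit P2@[12:12]
pos 13 'a': at 13
pos 14 'd': at 14
pos 15 'e': at 16 (fail-walked)
pos 16 'b': at 17  emit P2@[16:16],P6@[14:16]
pos 17 'd': at 8 (fail-walked)
pos 18 'd': at 9  emit P3@[17:18]
pos 19 'd': at 9 (fail-walked)  emit P3@[18:19]
pos 20 'e': at 16 (fail-walked)
pos 21 'b': at 17  emit P2@[21:21],P6@[19:21]
pos 22 'e': at 5 (fail-walked)
pos 23 'c': at 6  emit P1@[22:23]
pos 24 'a': at 1 (fail-walked)
pos 25 'd': at 8 (fail-walked)
pos 26 'd': at 9  emit P3@[25:26]
pos 27 'e': at 16 (fail-walked)
pos 28 'c': at 6 (fail-walked)  emit P1@[27:28]
pos 29 'c': at 0 (fail-walked)
pos 30 'd': at 8
pos 31 'a': at 1 (fail-walked)
pos 32 'a': at 2
pos 33 'a': at 3
pos 34 'a': at 4  emit P0@[31:34]
pos 35 'c': at 0 (fail-walked)
pos 36 'c': at 0
pos 37 'd': at 8
pos 38 'e': at 16
pos 39 'b': at 17  emit P2@[39:39],P6@[37:39]
pos 40 'b': at 7 (fail-walked)  emit P2@[40:40]
pos 41 'a': at 13
pos 42 'd': at 14
pos 43 'b': at 15  emit P2@[43:43],P5@[40:43]
pos 44 'c': at 0 (fail-walked)
pos 45 'b': at 7  emit P2@[45:45]
pos 46 'e': at 5 (fail-walked)
pos 47 'e': at 5 (fail-walked)
pos 48 'd': at 10
pos 49 'e': at 11
pos 50 'b': at 12  emit P2@[50:50],P4@[47:50],P6@[48:50]
pos 51 'b': at 7 (fail-walked)  emit P2@[51:51]
pos 52 'a': at 13
pos 53 'd': at 14
pos 54 'b': at 15  emit P2@[54:54],P5@[51:54]
pos 55 'a': at 13 (fail-walked)
pos 56 'd': at 14
pos 57 'b': at 15  emit P2@[57:57],P5@[54:57]
pos 58 'a': at 13 (fail-walked)
pos 59 'a': at 2 (fail-walked)
pos 60 'e': at 5 (fail-walked)
pos 61 'd': at 10
pos 62 'e': at 11
pos 63 'b': at 12  emit P2@[63:63],P4@[60:63],P6@[61:63]
pos 64 'd': at 8 (fail-walked)
pos 65 'd': at 9  emit P3@[64:65]
pos 66 'b': at 7 (fail-walked)  emit P2@[66:66]
pos 67 'a': at 13
pos 68 'd': at 14
pos 69 'b': at 15  emit P2@[69:69],P5@[66:69]
pos 70 'a': at 13 (fail-walked)
pos 71 'a': at 2 (fail-walked)
pos 72 'a': at 3
pos 73 'c': at 0 (fail-walked)
pos 74 'e': at 5
pos 75 'b': at 7 (fail-walked)  emit P2@[75:75]
pos 76 'a': at 13

Matches: [[0,2],[3,2],[3,5],[7,1],[11,3],[12,2],[16,2],[16,6],[18,3],[19,3],[21,2],[21,6],[23,1],[26,3],[28,1],[34,0],[39,2],[39,6],[40,2],[43,2],[43,5],[45,2],[50,2],[50,4],[50,6],[51,2],[54,2],[54,5],[57,2],[57,5],[63,2],[63,4],[63,6],[65,3],[66,2],[69,2],[69,5],[75,2]]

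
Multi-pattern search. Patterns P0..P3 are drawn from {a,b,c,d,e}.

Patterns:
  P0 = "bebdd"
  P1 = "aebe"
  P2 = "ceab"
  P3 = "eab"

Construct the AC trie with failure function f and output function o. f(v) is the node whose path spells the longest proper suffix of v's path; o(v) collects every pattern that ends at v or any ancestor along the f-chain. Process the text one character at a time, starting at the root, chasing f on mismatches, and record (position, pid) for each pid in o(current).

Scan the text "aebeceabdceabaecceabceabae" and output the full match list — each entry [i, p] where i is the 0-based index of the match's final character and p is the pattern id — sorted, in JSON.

Build automaton:
Trie (insert patterns):
  0='ε' goto a→6 b→1 c→10 e→14
  1='b' goto e→2
  2='be' goto b→3
  3='beb' goto d→4
  4='bebd' goto d→5
  5='bebdd' goto ·  [P0 ends]
  6='a' goto e→7
  7='ae' goto b→8
  8='aeb' goto e→9
  9='aebe' goto ·  [P1 ends]
  10='c' goto e→11
  11='ce' goto a→12
  12='cea' goto b→13
  13='ceab' goto ·  [P2 ends]
  14='e' goto a→15
  15='ea' goto b→16
  16='eab' goto ·  [P3 ends]

BFS fail/out derivation:
  fail(1) 'b': from fail(0)=0 chase 'b': 0 ⇒ 0;  out=∅∪out(0)=∅
  fail(6) 'a': from fail(0)=0 chase 'a': 0 ⇒ 0;  out=∅∪out(0)=∅
  fail(10) 'c': from fail(0)=0 chase 'c': 0 ⇒ 0;  out=∅∪out(0)=∅
  fail(14) 'e': from fail(0)=0 chase 'e': 0 ⇒ 0;  out=∅∪out(0)=∅
  fail(2) 'be': from fail(1)=0 chase 'e': 0 ⇒ 14;  out=∅∪out(14)=∅
  fail(7) 'ae': from fail(6)=0 chase 'e': 0 ⇒ 14;  out=∅∪out(14)=∅
  fail(11) 'ce': from fail(10)=0 chase 'e': 0 ⇒ 14;  out=∅∪out(14)=∅
  fail(15) 'ea': from fail(14)=0 chase 'a': 0 ⇒ 6;  out=∅∪out(6)=∅
  fail(3) 'beb': from fail(2)=14 chase 'b': 14→0 ⇒ 1;  out=∅∪out(1)=∅
  fail(8) 'aeb': from fail(7)=14 chase 'b': 14→0 ⇒ 1;  out=∅∪out(1)=∅
  fail(12) 'cea': from fail(11)=14 chase 'a': 14 ⇒ 15;  out=∅∪out(15)=∅
  fail(16) 'eab': from fail(15)=6 chase 'b': 6→0 ⇒ 1;  out={3}∪out(1)={3}
  fail(4) 'bebd': from fail(3)=1 chase 'd': 1→0 ⇒ 0;  out=∅∪out(0)=∅
  fail(9) 'aebe': from fail(8)=1 chase 'e': 1 ⇒ 2;  out={1}∪out(2)={1}
  fail(13) 'ceab': from fail(12)=15 chase 'b': 15 ⇒ 16;  out={2}∪out(16)={2,3}
  fail(5) 'bebdd': from fail(4)=0 chase 'd': 0 ⇒ 0;  out={0}∪out(0)={0}

Run:
i=0 'a': node 0→6
i=1 'e': node 6→7
i=2 'b': node 7→8
i=3 'e': node 8→9  ** P1@[0:3]
i=4 'c': node 9→10 (via fail)
i=5 'e': node 10→11
i=6 'a': node 11→12
i=7 'b': node 12→13  ** P2@[4:7],P3@[5:7]
i=8 'd': node 13→0 (via fail)
i=9 'c': node 0→10
i=10 'e': node 10→11
i=11 'a': node 11→12
i=12 'b': node 12→13  ** P2@[9:12],P3@[10:12]
i=13 'a': node 13→6 (via fail)
i=14 'e': node 6→7
i=15 'c': node 7→10 (via fail)
i=16 'c': node 10→10 (via fail)
i=17 'e': node 10→11
i=18 'a': node 11→12
i=19 'b': node 12→13  ** P2@[16:19],P3@[17:19]
i=20 'c': node 13→10 (via fail)
i=21 'e': node 10→11
i=22 'a': node 11→12
i=23 'b': node 12→13  ** P2@[20:23],P3@[21:23]
i=24 'a': node 13→6 (via fail)
i=25 'e': node 6→7

Result: [[3,1],[7,2],[7,3],[12,2],[12,3],[19,2],[19,3],[23,2],[23,3]]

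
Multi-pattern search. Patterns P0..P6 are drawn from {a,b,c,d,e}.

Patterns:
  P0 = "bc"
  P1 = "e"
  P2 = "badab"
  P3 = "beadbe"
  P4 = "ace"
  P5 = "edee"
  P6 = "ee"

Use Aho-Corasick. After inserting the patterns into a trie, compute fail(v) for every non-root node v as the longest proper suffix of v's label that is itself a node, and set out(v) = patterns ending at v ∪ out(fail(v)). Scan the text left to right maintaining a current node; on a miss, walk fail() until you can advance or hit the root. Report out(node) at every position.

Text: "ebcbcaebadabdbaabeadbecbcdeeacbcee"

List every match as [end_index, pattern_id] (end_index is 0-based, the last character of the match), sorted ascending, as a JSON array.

Build automaton:
Trie (insert patterns):
  n0 'ε': a→13 b→1 e→3
  n1 'b': a→4 c→2 e→8
  n2 'bc': ·  ←P0
  n3 'e': d→16 e→19  ←P1
  n4 'ba': d→5
  n5 'bad': a→6
  n6 'bada': b→7
  n7 'badab': ·  ←P2
  n8 'be': a→9
  n9 'bea': d→10
  n10 'bead': b→11
  n11 'beadb': e→12
  n12 'beadbe': ·  ←P3
  n13 'a': c→14
  n14 'ac': e→15
  n15 'ace': ·  ←P4
  n16 'ed': e→17
  n17 'ede': e→18
  n18 'edee': ·  ←P5
  n19 'ee': ·  ←P6

BFS fail/out derivation:
  fail(1) 'b': from fail(0)=0 chase 'b': 0 ⇒ 0;  out=∅∪out(0)=∅
  fail(3) 'e': from fail(0)=0 chase 'e': 0 ⇒ 0;  out={1}∪out(0)={1}
  fail(13) 'a': from fail(0)=0 chase 'a': 0 ⇒ 0;  out=∅∪out(0)=∅
  fail(2) 'bc': from fail(1)=0 chase 'c': 0 ⇒ 0;  out={0}∪out(0)={0}
  fail(4) 'ba': from fail(1)=0 chase 'a': 0 ⇒ 13;  out=∅∪out(13)=∅
  fail(8) 'be': from fail(1)=0 chase 'e': 0 ⇒ 3;  out=∅∪out(3)={1}
  fail(14) 'ac': from fail(13)=0 chase 'c': 0 ⇒ 0;  out=∅∪out(0)=∅
  fail(16) 'ed': from fail(3)=0 chase 'd': 0 ⇒ 0;  out=∅∪out(0)=∅
  fail(19) 'ee': from fail(3)=0 chase 'e': 0 ⇒ 3;  out={6}∪out(3)={1,6}
  fail(5) 'bad': from fail(4)=13 chase 'd': 13→0 ⇒ 0;  out=∅∪out(0)=∅
  fail(9) 'bea': from fail(8)=3 chase 'a': 3→0 ⇒ 13;  out=∅∪out(13)=∅
  fail(15) 'ace': from fail(14)=0 chase 'e': 0 ⇒ 3;  out={4}∪out(3)={1,4}
  fail(17) 'ede': from fail(16)=0 chase 'e': 0 ⇒ 3;  out=∅∪out(3)={1}
  fail(6) 'bada': from fail(5)=0 chase 'a': 0 ⇒ 13;  out=∅∪out(13)=∅
  fail(10) 'bead': from fail(9)=13 chase 'd': 13→0 ⇒ 0;  out=∅∪out(0)=∅
  fail(18) 'edee': from fail(17)=3 chase 'e': 3 ⇒ 19;  out={5}∪out(19)={1,5,6}
  fail(7) 'badab': from fail(6)=13 chase 'b': 13→0 ⇒ 1;  out={2}∪out(1)={2}
  fail(11) 'beadb': from fail(10)=0 chase 'b': 0 ⇒ 1;  out=∅∪out(1)=∅
  fail(12) 'beadbe': from fail(11)=1 chase 'e': 1 ⇒ 8;  out={3}∪out(8)={1,3}

Scan:
i=0 'e': node 0→3  → match P1@[0:0]
i=1 'b': node 3→1 (fail-walked)
i=2 'c': node 1→2  → match P0@[1:2]
i=3 'b': node 2→1 (fail-walked)
i=4 'c': node 1→2  → match P0@[3:4]
i=5 'a': node 2→13 (fail-walked)
i=6 'e': node 13→3 (fail-walked)  → match P1@[6:6]
i=7 'b': node 3→1 (fail-walked)
i=8 'a': node 1→4
i=9 'd': node 4→5
i=10 'a': node 5→6
i=11 'b': node 6→7  → match P2@[7:11]
i=12 'd': node 7→0 (fail-walked)
i=13 'b': node 0→1
i=14 'a': node 1→4
i=15 'a': node 4→13 (fail-walked)
i=16 'b': node 13→1 (fail-walked)
i=17 'e': node 1→8  → match P1@[17:17]
i=18 'a': node 8→9
i=19 'd': node 9→10
i=20 'b': node 10→11
i=21 'e': node 11→12  → match P1@[21:21],P3@[16:21]
i=22 'c': node 12→0 (fail-walked)
i=23 'b': node 0→1
i=24 'c': node 1→2  → match P0@[23:24]
i=25 'd': node 2→0 (fail-walked)
i=26 'e': node 0→3  → match P1@[26:26]
i=27 'e': node 3→19  → match P1@[27:27],P6@[26:27]
i=28 'a': node 19→13 (fail-walked)
i=29 'c': node 13→14
i=30 'b': node 14→1 (fail-walked)
i=31 'c': node 1→2  → match P0@[30:31]
i=32 'e': node 2→3 (fail-walked)  → match P1@[32:32]
i=33 'e': node 3→19  → match P1@[33:33],P6@[32:33]

All matches (sorted): [[0,1],[2,0],[4,0],[6,1],[11,2],[17,1],[21,1],[21,3],[24,0],[26,1],[27,1],[27,6],[31,0],[32,1],[33,1],[33,6]]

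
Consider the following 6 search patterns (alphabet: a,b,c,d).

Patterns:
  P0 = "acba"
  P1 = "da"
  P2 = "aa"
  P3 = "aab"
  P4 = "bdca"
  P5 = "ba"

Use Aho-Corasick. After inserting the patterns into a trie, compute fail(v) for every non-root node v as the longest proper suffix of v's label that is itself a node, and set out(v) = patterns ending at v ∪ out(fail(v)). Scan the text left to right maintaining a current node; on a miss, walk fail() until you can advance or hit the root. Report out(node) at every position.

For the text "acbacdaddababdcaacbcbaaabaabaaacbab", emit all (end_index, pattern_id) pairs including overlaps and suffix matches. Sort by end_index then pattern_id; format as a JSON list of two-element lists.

Construct AC machine:
Trie (insert patterns):
  n0 'ε': a→1 b→9 d→5
  n1 'a': a→7 c→2
  n2 'ac': b→3
  n3 'acb': a→4
  n4 'acba': ·  ←P0
  n5 'd': a→6
  n6 'da': ·  ←P1
  n7 'aa': b→8  ←P2
  n8 'aab': ·  ←P3
  n9 'b': a→13 d→10
  n10 'bd': c→11
  n11 'bdc': a→12
  n12 'bdca': ·  ←P4
  n13 'ba': ·  ←P5

Failure links (BFS by depth):
  n1('a'): parent n0 fail=0; on 'a' 0 → fail=0;  out ∅∪∅=∅
  n5('d'): parent n0 fail=0; on 'd' 0 → fail=0;  out ∅∪∅=∅
  n9('b'): parent n0 fail=0; on 'b' 0 → fail=0;  out ∅∪∅=∅
  n2('ac'): parent n1 fail=0; on 'c' 0 → fail=0;  out ∅∪∅=∅
  n6('da'): parent n5 fail=0; on 'a' 0 → fail=1;  out {1}∪∅={1}
  n7('aa'): parent n1 fail=0; on 'a' 0 → fail=1;  out {2}∪∅={2}
  n10('bd'): parent n9 fail=0; on 'd' 0 → fail=5;  out ∅∪∅=∅
  n13('ba'): parent n9 fail=0; on 'a' 0 → fail=1;  out {5}∪∅={5}
  n3('acb'): parent n2 fail=0; on 'b' 0 → fail=9;  out ∅∪∅=∅
  n8('aab'): parent n7 fail=1; on 'b' 1→0 → fail=9;  out {3}∪∅={3}
  n11('bdc'): parent n10 fail=5; on 'c' 5→0 → fail=0;  out ∅∪∅=∅
  n4('acba'): parent n3 fail=9; on 'a' 9 → fail=13;  out {0}∪{5}={0,5}
  n12('bdca'): parent n11 fail=0; on 'a' 0 → fail=1;  out {4}∪∅={4}

Text stream:
i=0 'a': node 0→1
i=1 'c': node 1→2
i=2 'b': node 2→3
i=3 'a': node 3→4  → match P0@[0:3],P5@[2:3]
i=4 'c': node 4→2 ·f
i=5 'd': node 2→5 ·f
i=6 'a': node 5→6  → match P1@[5:6]
i=7 'd': node 6→5 ·f
i=8 'd': node 5→5 ·f
i=9 'a': node 5→6  → match P1@[8:9]
i=10 'b': node 6→9 ·f
i=11 'a': node 9→13  → match P5@[10:11]
i=12 'b': node 13→9 ·f
i=13 'd': node 9→10
i=14 'c': node 10→11
i=15 'a': node 11→12  → match P4@[12:15]
i=16 'a': node 12→7 ·f  → match P2@[15:16]
i=17 'c': node 7→2 ·f
i=18 'b': node 2→3
i=19 'c': node 3→0 ·f
i=20 'b': node 0→9
i=21 'a': node 9→13  → match P5@[20:21]
i=22 'a': node 13→7 ·f  → match P2@[21:22]
i=23 'a': node 7→7 ·f  → match P2@[22:23]
i=24 'b': node 7→8  → match P3@[22:24]
i=25 'a': node 8→13 ·f  → match P5@[24:25]
i=26 'a': node 13→7 ·f  → match P2@[25:26]
i=27 'b': node 7→8  → match P3@[25:27]
i=28 'a': node 8→13 ·f  → match P5@[27:28]
i=29 'a': node 13→7 ·f  → match P2@[28:29]
i=30 'a': node 7→7 ·f  → match P2@[29:30]
i=31 'c': node 7→2 ·f
i=32 'b': node 2→3
i=33 'a': node 3→4  → match P0@[30:33],P5@[32:33]
i=34 'b': node 4→9 ·f

Matches: [[3,0],[3,5],[6,1],[9,1],[11,5],[15,4],[16,2],[21,5],[22,2],[23,2],[24,3],[25,5],[26,2],[27,3],[28,5],[29,2],[30,2],[33,0],[33,5]]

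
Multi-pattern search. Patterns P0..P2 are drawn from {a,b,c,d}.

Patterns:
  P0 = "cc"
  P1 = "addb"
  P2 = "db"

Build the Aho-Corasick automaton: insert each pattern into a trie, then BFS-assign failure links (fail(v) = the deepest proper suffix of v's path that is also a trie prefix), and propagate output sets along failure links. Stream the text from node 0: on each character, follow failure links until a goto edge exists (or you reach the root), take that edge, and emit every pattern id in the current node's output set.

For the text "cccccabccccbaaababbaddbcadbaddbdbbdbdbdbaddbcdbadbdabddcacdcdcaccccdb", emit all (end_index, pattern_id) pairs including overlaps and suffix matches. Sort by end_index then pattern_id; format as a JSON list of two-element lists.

Construct AC machine:
Trie nodes:
  0='ε' goto a→3 c→1 d→7
  1='c' goto c→2
  2='cc' goto ·  ←P0
  3='a' goto d→4
  4='ad' goto d→5
  5='add' goto b→6
  6='addb' goto ·  ←P1
  7='d' goto b→8
  8='db' goto ·  ←P2

Failure links (BFS by depth):
  fail(1) 'c': from fail(0)=0 chase 'c': 0 ⇒ 0;  out=∅∪out(0)=∅
  fail(3) 'a': from fail(0)=0 chase 'a': 0 ⇒ 0;  out=∅∪out(0)=∅
  fail(7) 'd': from fail(0)=0 chase 'd': 0 ⇒ 0;  out=∅∪out(0)=∅
  fail(2) 'cc': from fail(1)=0 chase 'c': 0 ⇒ 1;  out={0}∪out(1)={0}
  fail(4) 'ad': from fail(3)=0 chase 'd': 0 ⇒ 7;  out=∅∪out(7)=∅
  fail(8) 'db': from fail(7)=0 chase 'b': 0 ⇒ 0;  out={2}∪out(0)={2}
  fail(5) 'add': from fail(4)=7 chase 'd': 7→0 ⇒ 7;  out=∅∪out(7)=∅
  fail(6) 'addb': from fail(5)=7 chase 'b': 7 ⇒ 8;  out={1}∪out(8)={1,2}

Scan:
[0] read 'c'  n0⇒n1
[1] read 'c'  n1⇒n2  ** P0@[0:1]
[2] read 'c'  n2⇒n2 (fail-walked)  ** P0@[1:2]
[3] read 'c'  n2⇒n2 (fail-walked)  ** P0@[2:3]
[4] read 'c'  n2⇒n2 (fail-walked)  ** P0@[3:4]
[5] read 'a'  n2⇒n3 (fail-walked)
[6] read 'b'  n3⇒n0 (fail-walked)
[7] read 'c'  n0⇒n1
[8] read 'c'  n1⇒n2  ** P0@[7:8]
[9] read 'c'  n2⇒n2 (fail-walked)  ** P0@[8:9]
[10] read 'c'  n2⇒n2 (fail-walked)  ** P0@[9:10]
[11] read 'b'  n2⇒n0 (fail-walked)
[12] read 'a'  n0⇒n3
[13] read 'a'  n3⇒n3 (fail-walked)
[14] read 'a'  n3⇒n3 (fail-walked)
[15] read 'b'  n3⇒n0 (fail-walked)
[16] read 'a'  n0⇒n3
[17] read 'b'  n3⇒n0 (fail-walked)
[18] read 'b'  n0⇒n0
[19] read 'a'  n0⇒n3
[20] read 'd'  n3⇒n4
[21] read 'd'  n4⇒n5
[22] read 'b'  n5⇒n6  ** P1@[19:22],P2@[21:22]
[23] read 'c'  n6⇒n1 (fail-walked)
[24] read 'a'  n1⇒n3 (fail-walked)
[25] read 'd'  n3⇒n4
[26] read 'b'  n4⇒n8 (fail-walked)  ** P2@[25:26]
[27] read 'a'  n8⇒n3 (fail-walked)
[28] read 'd'  n3⇒n4
[29] read 'd'  n4⇒n5
[30] read 'b'  n5⇒n6  ** P1@[27:30],P2@[29:30]
[31] read 'd'  n6⇒n7 (fail-walked)
[32] read 'b'  n7⇒n8  ** P2@[31:32]
[33] read 'b'  n8⇒n0 (fail-walked)
[34] read 'd'  n0⇒n7
[35] read 'b'  n7⇒n8  ** P2@[34:35]
[36] read 'd'  n8⇒n7 (fail-walked)
[37] read 'b'  n7⇒n8  ** P2@[36:37]
[38] read 'd'  n8⇒n7 (fail-walked)
[39] read 'b'  n7⇒n8  ** P2@[38:39]
[40] read 'a'  n8⇒n3 (fail-walked)
[41] read 'd'  n3⇒n4
[42] read 'd'  n4⇒n5
[43] read 'b'  n5⇒n6  ** P1@[40:43],P2@[42:43]
[44] read 'c'  n6⇒n1 (fail-walked)
[45] read 'd'  n1⇒n7 (fail-walked)
[46] read 'b'  n7⇒n8  ** P2@[45:46]
[47] read 'a'  n8⇒n3 (fail-walked)
[48] read 'd'  n3⇒n4
[49] read 'b'  n4⇒n8 (fail-walked)  ** P2@[48:49]
[50] read 'd'  n8⇒n7 (fail-walked)
[51] read 'a'  n7⇒n3 (fail-walked)
[52] read 'b'  n3⇒n0 (fail-walked)
[53] read 'd'  n0⇒n7
[54] read 'd'  n7⇒n7 (fail-walked)
[55] read 'c'  n7⇒n1 (fail-walked)
[56] read 'a'  n1⇒n3 (fail-walked)
[57] read 'c'  n3⇒n1 (fail-walked)
[58] read 'd'  n1⇒n7 (fail-walked)
[59] read 'c'  n7⇒n1 (fail-walked)
[60] read 'd'  n1⇒n7 (fail-walked)
[61] read 'c'  n7⇒n1 (fail-walked)
[62] read 'a'  n1⇒n3 (fail-walked)
[63] read 'c'  n3⇒n1 (fail-walked)
[64] read 'c'  n1⇒n2  ** P0@[63:64]
[65] read 'c'  n2⇒n2 (fail-walked)  ** P0@[64:65]
[66] read 'c'  n2⇒n2 (fail-walked)  ** P0@[65:66]
[67] read 'd'  n2⇒n7 (fail-walked)
[68] read 'b'  n7⇒n8  ** P2@[67:68]

All matches (sorted): [[1,0],[2,0],[3,0],[4,0],[8,0],[9,0],[10,0],[22,1],[22,2],[26,2],[30,1],[30,2],[32,2],[35,2],[37,2],[39,2],[43,1],[43,2],[46,2],[49,2],[64,0],[65,0],[66,0],[68,2]]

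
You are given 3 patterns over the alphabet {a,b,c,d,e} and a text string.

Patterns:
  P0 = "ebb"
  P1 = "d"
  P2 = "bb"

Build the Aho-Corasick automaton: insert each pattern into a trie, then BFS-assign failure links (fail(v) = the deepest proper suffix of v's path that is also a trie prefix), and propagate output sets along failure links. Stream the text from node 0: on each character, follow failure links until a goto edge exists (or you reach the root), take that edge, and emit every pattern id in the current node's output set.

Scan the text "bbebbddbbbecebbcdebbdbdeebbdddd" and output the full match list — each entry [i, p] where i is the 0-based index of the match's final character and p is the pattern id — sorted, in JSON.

Build automaton:
Trie (insert patterns):
  n0 'ε': b→5 d→4 e→1
  n1 'e': b→2
  n2 'eb': b→3
  n3 'ebb': ·  [P0 ends]
  n4 'd': ·  [P1 ends]
  n5 'b': b→6
  n6 'bb': ·  [P2 ends]

BFS fail/out derivation:
  n1('e'): parent n0 fail=0; on 'e' 0 → fail=0;  out ∅∪∅=∅
  n4('d'): parent n0 fail=0; on 'd' 0 → fail=0;  out {1}∪∅={1}
  n5('b'): parent n0 fail=0; on 'b' 0 → fail=0;  out ∅∪∅=∅
  n2('eb'): parent n1 fail=0; on 'b' 0 → fail=5;  out ∅∪∅=∅
  n6('bb'): parent n5 fail=0; on 'b' 0 → fail=5;  out {2}∪∅={2}
  n3('ebb'): parent n2 fail=5; on 'b' 5 → fail=6;  out {0}∪{2}={0,2}

Run:
i=0 'b': node 0→5
i=1 'b': node 5→6  → match P2@[0:1]
i=2 'e': node 6→1 (via fail)
i=3 'b': node 1→2
i=4 'b': node 2→3  → match P0@[2:4],P2@[3:4]
i=5 'd': node 3→4 (via fail)  → match P1@[5:5]
i=6 'd': node 4→4 (via fail)  → match P1@[6:6]
i=7 'b': node 4→5 (via fail)
i=8 'b': node 5→6  → match P2@[7:8]
i=9 'b': node 6→6 (via fail)  → match P2@[8:9]
i=10 'e': node 6→1 (via fail)
i=11 'c': node 1→0 (via fail)
i=12 'e': node 0→1
i=13 'b': node 1→2
i=14 'b': node 2→3  → match P0@[12:14],P2@[13:14]
i=15 'c': node 3→0 (via fail)
i=16 'd': node 0→4  → match P1@[16:16]
i=17 'e': node 4→1 (via fail)
i=18 'b': node 1→2
i=19 'b': node 2→3  → match P0@[17:19],P2@[18:19]
i=20 'd': node 3→4 (via fail)  → match P1@[20:20]
i=21 'b': node 4→5 (via fail)
i=22 'd': node 5→4 (via fail)  → match P1@[22:22]
i=23 'e': node 4→1 (via fail)
i=24 'e': node 1→1 (via fail)
i=25 'b': node 1→2
i=26 'b': node 2→3  → match P0@[24:26],P2@[25:26]
i=27 'd': node 3→4 (via fail)  → match P1@[27:27]
i=28 'd': node 4→4 (via fail)  → match P1@[28:28]
i=29 'd': node 4→4 (via fail)  → match P1@[29:29]
i=30 'd': node 4→4 (via fail)  → match P1@[30:30]

Result: [[1,2],[4,0],[4,2],[5,1],[6,1],[8,2],[9,2],[14,0],[14,2],[16,1],[19,0],[19,2],[20,1],[22,1],[26,0],[26,2],[27,1],[28,1],[29,1],[30,1]]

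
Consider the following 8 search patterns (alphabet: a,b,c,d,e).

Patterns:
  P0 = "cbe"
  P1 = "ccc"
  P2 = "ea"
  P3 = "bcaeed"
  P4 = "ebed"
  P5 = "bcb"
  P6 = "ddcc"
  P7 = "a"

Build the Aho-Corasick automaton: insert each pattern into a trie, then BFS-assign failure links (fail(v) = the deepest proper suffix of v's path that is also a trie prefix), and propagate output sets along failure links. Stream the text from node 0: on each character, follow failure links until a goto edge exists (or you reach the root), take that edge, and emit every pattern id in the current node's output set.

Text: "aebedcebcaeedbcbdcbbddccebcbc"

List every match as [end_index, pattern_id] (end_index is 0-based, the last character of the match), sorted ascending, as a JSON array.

Construct AC machine:
Trie nodes:
  0='ε' goto a→22 b→8 c→1 d→18 e→6
  1='c' goto b→2 c→4
  2='cb' goto e→3
  3='cbe' goto ·  ←P0
  4='cc' goto c→5
  5='ccc' goto ·  ←P1
  6='e' goto a→7 b→14
  7='ea' goto ·  ←P2
  8='b' goto c→9
  9='bc' goto a→10 b→17
  10='bca' goto e→11
  11='bcae' goto e→12
  12='bcaee' goto d→13
  13='bcaeed' goto ·  ←P3
  14='eb' goto e→15
  15='ebe' goto d→16
  16='ebed' goto ·  ←P4
  17='bcb' goto ·  ←P5
  18='d' goto d→19
  19='dd' goto c→20
  20='ddc' goto c→21
  21='ddcc' goto ·  ←P6
  22='a' goto ·  ←P7

BFS fail/out derivation:
  n1('c'): parent n0 fail=0; on 'c' 0 → fail=0;  out ∅∪∅=∅
  n6('e'): parent n0 fail=0; on 'e' 0 → fail=0;  out ∅∪∅=∅
  n8('b'): parent n0 fail=0; on 'b' 0 → fail=0;  out ∅∪∅=∅
  n18('d'): parent n0 fail=0; on 'd' 0 → fail=0;  out ∅∪∅=∅
  n22('a'): parent n0 fail=0; on 'a' 0 → fail=0;  out {7}∪∅={7}
  n2('cb'): parent n1 fail=0; on 'b' 0 → fail=8;  out ∅∪∅=∅
  n4('cc'): parent n1 fail=0; on 'c' 0 → fail=1;  out ∅∪∅=∅
  n7('ea'): parent n6 fail=0; on 'a' 0 → fail=22;  out {2}∪{7}={2,7}
  n9('bc'): parent n8 fail=0; on 'c' 0 → fail=1;  out ∅∪∅=∅
  n14('eb'): parent n6 fail=0; on 'b' 0 → fail=8;  out ∅∪∅=∅
  n19('dd'): parent n18 fail=0; on 'd' 0 → fail=18;  out ∅∪∅=∅
  n3('cbe'): parent n2 fail=8; on 'e' 8→0 → fail=6;  out {0}∪∅={0}
  n5('ccc'): parent n4 fail=1; on 'c' 1 → fail=4;  out {1}∪∅={1}
  n10('bca'): parent n9 fail=1; on 'a' 1→0 → fail=22;  out ∅∪{7}={7}
  n15('ebe'): parent n14 fail=8; on 'e' 8→0 → fail=6;  out ∅∪∅=∅
  n17('bcb'): parent n9 fail=1; on 'b' 1 → fail=2;  out {5}∪∅={5}
  n20('ddc'): parent n19 fail=18; on 'c' 18→0 → fail=1;  out ∅∪∅=∅
  n11('bcae'): parent n10 fail=22; on 'e' 22→0 → fail=6;  out ∅∪∅=∅
  n16('ebed'): parent n15 fail=6; on 'd' 6→0 → fail=18;  out {4}∪∅={4}
  n21('ddcc'): parent n20 fail=1; on 'c' 1 → fail=4;  out {6}∪∅={6}
  n12('bcaee'): parent n11 fail=6; on 'e' 6→0 → fail=6;  out ∅∪∅=∅
  n13('bcaeed'): parent n12 fail=6; on 'd' 6→0 → fail=18;  out {3}∪∅={3}

Scan:
[0] read 'a'  n0⇒n22  emit P7@[0:0]
[1] read 'e'  n22⇒n6 (via fail)
[2] read 'b'  n6⇒n14
[3] read 'e'  n14⇒n15
[4] read 'd'  n15⇒n16  emit P4@[1:4]
[5] read 'c'  n16⇒n1 (via fail)
[6] read 'e'  n1⇒n6 (via fail)
[7] read 'b'  n6⇒n14
[8] read 'c'  n14⇒n9 (via fail)
[9] read 'a'  n9⇒n10  emit P7@[9:9]
[10] read 'e'  n10⇒n11
[11] read 'e'  n11⇒n12
[12] read 'd'  n12⇒n13  emit P3@[7:12]
[13] read 'b'  n13⇒n8 (via fail)
[14] read 'c'  n8⇒n9
[15] read 'b'  n9⇒n17  emit P5@[13:15]
[16] read 'd'  n17⇒n18 (via fail)
[17] read 'c'  n18⇒n1 (via fail)
[18] read 'b'  n1⇒n2
[19] read 'b'  n2⇒n8 (via fail)
[20] read 'd'  n8⇒n18 (via fail)
[21] read 'd'  n18⇒n19
[22] read 'c'  n19⇒n20
[23] read 'c'  n20⇒n21  emit P6@[20:23]
[24] read 'e'  n21⇒n6 (via fail)
[25] read 'b'  n6⇒n14
[26] read 'c'  n14⇒n9 (via fail)
[27] read 'b'  n9⇒n17  emit P5@[25:27]
[28] read 'c'  n17⇒n9 (via fail)

Result: [[0,7],[4,4],[9,7],[12,3],[15,5],[23,6],[27,5]]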